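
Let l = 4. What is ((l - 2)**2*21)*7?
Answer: 588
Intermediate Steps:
((l - 2)**2*21)*7 = ((4 - 2)**2*21)*7 = (2**2*21)*7 = (4*21)*7 = 84*7 = 588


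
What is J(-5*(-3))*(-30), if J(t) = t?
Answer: -450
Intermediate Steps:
J(-5*(-3))*(-30) = -5*(-3)*(-30) = 15*(-30) = -450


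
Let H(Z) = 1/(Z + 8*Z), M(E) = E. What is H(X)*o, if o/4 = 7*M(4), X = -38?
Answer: -56/171 ≈ -0.32749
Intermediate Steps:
H(Z) = 1/(9*Z)
o = 112 (o = 4*(7*4) = 4*28 = 112)
H(X)*o = ((⅑)/(-38))*112 = ((⅑)*(-1/38))*112 = -1/342*112 = -56/171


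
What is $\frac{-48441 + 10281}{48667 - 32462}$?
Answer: $- \frac{7632}{3241} \approx -2.3548$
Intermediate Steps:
$\frac{-48441 + 10281}{48667 - 32462} = - \frac{38160}{16205} = \left(-38160\right) \frac{1}{16205} = - \frac{7632}{3241}$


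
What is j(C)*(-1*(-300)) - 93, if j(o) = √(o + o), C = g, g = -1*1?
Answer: -93 + 300*I*√2 ≈ -93.0 + 424.26*I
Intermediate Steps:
g = -1
C = -1
j(o) = √2*√o (j(o) = √(2*o) = √2*√o)
j(C)*(-1*(-300)) - 93 = (√2*√(-1))*(-1*(-300)) - 93 = (√2*I)*300 - 93 = (I*√2)*300 - 93 = 300*I*√2 - 93 = -93 + 300*I*√2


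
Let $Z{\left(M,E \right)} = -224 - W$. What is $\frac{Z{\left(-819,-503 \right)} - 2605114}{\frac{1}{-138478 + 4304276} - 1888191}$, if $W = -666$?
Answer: $\frac{10850537408256}{7865822291417} \approx 1.3795$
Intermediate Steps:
$Z{\left(M,E \right)} = 442$ ($Z{\left(M,E \right)} = -224 - -666 = -224 + 666 = 442$)
$\frac{Z{\left(-819,-503 \right)} - 2605114}{\frac{1}{-138478 + 4304276} - 1888191} = \frac{442 - 2605114}{\frac{1}{-138478 + 4304276} - 1888191} = - \frac{2604672}{\frac{1}{4165798} - 1888191} = - \frac{2604672}{- \frac{7865822291417}{4165798}} = \left(-2604672\right) \left(- \frac{4165798}{7865822291417}\right) = \frac{10850537408256}{7865822291417}$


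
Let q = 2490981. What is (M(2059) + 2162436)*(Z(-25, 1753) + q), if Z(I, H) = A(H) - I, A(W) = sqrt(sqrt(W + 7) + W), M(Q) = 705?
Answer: 5388397209846 + 2163141*sqrt(1753 + 4*sqrt(110)) ≈ 5.3885e+12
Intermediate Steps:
A(W) = sqrt(W + sqrt(7 + W)) (A(W) = sqrt(sqrt(7 + W) + W) = sqrt(W + sqrt(7 + W)))
Z(I, H) = sqrt(H + sqrt(7 + H)) - I
(M(2059) + 2162436)*(Z(-25, 1753) + q) = (705 + 2162436)*((sqrt(1753 + sqrt(7 + 1753)) - 1*(-25)) + 2490981) = 2163141*((sqrt(1753 + sqrt(1760)) + 25) + 2490981) = 2163141*((sqrt(1753 + 4*sqrt(110)) + 25) + 2490981) = 2163141*((25 + sqrt(1753 + 4*sqrt(110))) + 2490981) = 2163141*(2491006 + sqrt(1753 + 4*sqrt(110))) = 5388397209846 + 2163141*sqrt(1753 + 4*sqrt(110))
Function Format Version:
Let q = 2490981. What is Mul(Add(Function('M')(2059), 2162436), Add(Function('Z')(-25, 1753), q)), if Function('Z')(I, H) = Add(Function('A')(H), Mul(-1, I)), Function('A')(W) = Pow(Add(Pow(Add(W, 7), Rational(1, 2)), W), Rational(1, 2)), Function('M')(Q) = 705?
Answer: Add(5388397209846, Mul(2163141, Pow(Add(1753, Mul(4, Pow(110, Rational(1, 2)))), Rational(1, 2)))) ≈ 5.3885e+12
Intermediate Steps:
Function('A')(W) = Pow(Add(W, Pow(Add(7, W), Rational(1, 2))), Rational(1, 2)) (Function('A')(W) = Pow(Add(Pow(Add(7, W), Rational(1, 2)), W), Rational(1, 2)) = Pow(Add(W, Pow(Add(7, W), Rational(1, 2))), Rational(1, 2)))
Function('Z')(I, H) = Add(Pow(Add(H, Pow(Add(7, H), Rational(1, 2))), Rational(1, 2)), Mul(-1, I))
Mul(Add(Function('M')(2059), 2162436), Add(Function('Z')(-25, 1753), q)) = Mul(Add(705, 2162436), Add(Add(Pow(Add(1753, Pow(Add(7, 1753), Rational(1, 2))), Rational(1, 2)), Mul(-1, -25)), 2490981)) = Mul(2163141, Add(Add(Pow(Add(1753, Pow(1760, Rational(1, 2))), Rational(1, 2)), 25), 2490981)) = Mul(2163141, Add(Add(Pow(Add(1753, Mul(4, Pow(110, Rational(1, 2)))), Rational(1, 2)), 25), 2490981)) = Mul(2163141, Add(Add(25, Pow(Add(1753, Mul(4, Pow(110, Rational(1, 2)))), Rational(1, 2))), 2490981)) = Mul(2163141, Add(2491006, Pow(Add(1753, Mul(4, Pow(110, Rational(1, 2)))), Rational(1, 2)))) = Add(5388397209846, Mul(2163141, Pow(Add(1753, Mul(4, Pow(110, Rational(1, 2)))), Rational(1, 2))))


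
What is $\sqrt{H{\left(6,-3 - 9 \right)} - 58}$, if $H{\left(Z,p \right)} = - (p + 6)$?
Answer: $2 i \sqrt{13} \approx 7.2111 i$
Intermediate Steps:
$H{\left(Z,p \right)} = -6 - p$ ($H{\left(Z,p \right)} = - (6 + p) = -6 - p$)
$\sqrt{H{\left(6,-3 - 9 \right)} - 58} = \sqrt{\left(-6 - \left(-3 - 9\right)\right) - 58} = \sqrt{\left(-6 - -12\right) - 58} = \sqrt{\left(-6 + 12\right) - 58} = \sqrt{6 - 58} = \sqrt{-52} = 2 i \sqrt{13}$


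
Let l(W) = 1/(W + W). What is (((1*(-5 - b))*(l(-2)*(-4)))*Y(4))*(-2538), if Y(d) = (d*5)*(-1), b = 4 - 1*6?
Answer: -152280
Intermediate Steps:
b = -2 (b = 4 - 6 = -2)
l(W) = 1/(2*W)
Y(d) = -5*d (Y(d) = (5*d)*(-1) = -5*d)
(((1*(-5 - b))*(l(-2)*(-4)))*Y(4))*(-2538) = (((1*(-5 - 1*(-2)))*(((½)/(-2))*(-4)))*(-5*4))*(-2538) = (((1*(-5 + 2))*(((½)*(-½))*(-4)))*(-20))*(-2538) = (((1*(-3))*(-¼*(-4)))*(-20))*(-2538) = (-3*1*(-20))*(-2538) = -3*(-20)*(-2538) = 60*(-2538) = -152280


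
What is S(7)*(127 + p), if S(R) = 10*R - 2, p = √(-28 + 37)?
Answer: 8840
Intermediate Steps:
p = 3 (p = √9 = 3)
S(R) = -2 + 10*R
S(7)*(127 + p) = (-2 + 10*7)*(127 + 3) = (-2 + 70)*130 = 68*130 = 8840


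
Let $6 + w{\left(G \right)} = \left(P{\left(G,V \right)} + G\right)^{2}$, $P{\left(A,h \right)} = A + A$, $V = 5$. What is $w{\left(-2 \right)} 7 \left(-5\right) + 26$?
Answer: $-1024$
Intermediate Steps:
$P{\left(A,h \right)} = 2 A$
$w{\left(G \right)} = -6 + 9 G^{2}$ ($w{\left(G \right)} = -6 + \left(2 G + G\right)^{2} = -6 + \left(3 G\right)^{2} = -6 + 9 G^{2}$)
$w{\left(-2 \right)} 7 \left(-5\right) + 26 = \left(-6 + 9 \left(-2\right)^{2}\right) 7 \left(-5\right) + 26 = \left(-6 + 9 \cdot 4\right) \left(-35\right) + 26 = \left(-6 + 36\right) \left(-35\right) + 26 = 30 \left(-35\right) + 26 = -1050 + 26 = -1024$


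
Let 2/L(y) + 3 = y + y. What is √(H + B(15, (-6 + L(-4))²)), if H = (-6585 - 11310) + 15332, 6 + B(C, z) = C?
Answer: I*√2554 ≈ 50.537*I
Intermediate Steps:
L(y) = 2/(-3 + 2*y) (L(y) = 2/(-3 + (y + y)) = 2/(-3 + 2*y))
B(C, z) = -6 + C
H = -2563 (H = -17895 + 15332 = -2563)
√(H + B(15, (-6 + L(-4))²)) = √(-2563 + (-6 + 15)) = √(-2563 + 9) = √(-2554) = I*√2554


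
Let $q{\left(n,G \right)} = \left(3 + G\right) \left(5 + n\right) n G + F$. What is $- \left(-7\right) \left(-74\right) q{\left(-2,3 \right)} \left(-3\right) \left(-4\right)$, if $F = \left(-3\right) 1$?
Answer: $689976$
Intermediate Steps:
$F = -3$
$q{\left(n,G \right)} = -3 + G n \left(3 + G\right) \left(5 + n\right)$ ($q{\left(n,G \right)} = \left(3 + G\right) \left(5 + n\right) n G - 3 = n \left(3 + G\right) \left(5 + n\right) G - 3 = G n \left(3 + G\right) \left(5 + n\right) - 3 = -3 + G n \left(3 + G\right) \left(5 + n\right)$)
$- \left(-7\right) \left(-74\right) q{\left(-2,3 \right)} \left(-3\right) \left(-4\right) = - \left(-7\right) \left(-74\right) \left(-3 + 3^{2} \left(-2\right)^{2} + 3 \cdot 3 \left(-2\right)^{2} + 5 \left(-2\right) 3^{2} + 15 \cdot 3 \left(-2\right)\right) \left(-3\right) \left(-4\right) = - 518 \left(-3 + 9 \cdot 4 + 3 \cdot 3 \cdot 4 + 5 \left(-2\right) 9 - 90\right) \left(-3\right) \left(-4\right) = - 518 \left(-3 + 36 + 36 - 90 - 90\right) \left(-3\right) \left(-4\right) = - 518 \left(-111\right) \left(-3\right) \left(-4\right) = - 518 \cdot 333 \left(-4\right) = - 518 \left(-1332\right) = \left(-1\right) \left(-689976\right) = 689976$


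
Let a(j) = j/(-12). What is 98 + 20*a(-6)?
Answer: 108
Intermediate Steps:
a(j) = -j/12 (a(j) = j*(-1/12) = -j/12)
98 + 20*a(-6) = 98 + 20*(-1/12*(-6)) = 98 + 20*(½) = 98 + 10 = 108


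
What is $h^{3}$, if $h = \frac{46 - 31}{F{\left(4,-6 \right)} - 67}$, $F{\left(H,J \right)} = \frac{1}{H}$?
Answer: $- \frac{8000}{704969} \approx -0.011348$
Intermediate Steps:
$h = - \frac{20}{89}$ ($h = \frac{46 - 31}{\frac{1}{4} - 67} = \frac{15}{\frac{1}{4} - 67} = \frac{15}{- \frac{267}{4}} = 15 \left(- \frac{4}{267}\right) = - \frac{20}{89} \approx -0.22472$)
$h^{3} = \left(- \frac{20}{89}\right)^{3} = - \frac{8000}{704969}$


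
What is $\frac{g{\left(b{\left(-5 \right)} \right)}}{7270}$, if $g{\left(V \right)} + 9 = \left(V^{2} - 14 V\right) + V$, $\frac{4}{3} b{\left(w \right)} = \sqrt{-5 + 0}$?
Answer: $- \frac{189}{116320} - \frac{39 i \sqrt{5}}{29080} \approx -0.0016248 - 0.0029989 i$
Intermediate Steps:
$b{\left(w \right)} = \frac{3 i \sqrt{5}}{4}$ ($b{\left(w \right)} = \frac{3 \sqrt{-5 + 0}}{4} = \frac{3 \sqrt{-5}}{4} = \frac{3 i \sqrt{5}}{4}$)
$g{\left(V \right)} = -9 + V^{2} - 13 V$ ($g{\left(V \right)} = -9 + \left(\left(V^{2} - 14 V\right) + V\right) = -9 + \left(V^{2} - 13 V\right) = -9 + V^{2} - 13 V$)
$\frac{g{\left(b{\left(-5 \right)} \right)}}{7270} = \frac{-9 + \left(\frac{3 i \sqrt{5}}{4}\right)^{2} - 13 \frac{3 i \sqrt{5}}{4}}{7270} = \left(-9 - \frac{45}{16} - \frac{39 i \sqrt{5}}{4}\right) \frac{1}{7270} = \left(- \frac{189}{16} - \frac{39 i \sqrt{5}}{4}\right) \frac{1}{7270} = - \frac{189}{116320} - \frac{39 i \sqrt{5}}{29080}$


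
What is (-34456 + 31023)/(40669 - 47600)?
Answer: 3433/6931 ≈ 0.49531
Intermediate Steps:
(-34456 + 31023)/(40669 - 47600) = -3433/(-6931) = -3433*(-1/6931) = 3433/6931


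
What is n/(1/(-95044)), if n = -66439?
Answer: 6314628316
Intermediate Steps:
n/(1/(-95044)) = -66439/(1/(-95044)) = -66439/(-1/95044) = -66439*(-95044) = 6314628316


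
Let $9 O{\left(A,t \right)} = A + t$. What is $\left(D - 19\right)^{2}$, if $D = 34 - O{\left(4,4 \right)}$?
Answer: $\frac{16129}{81} \approx 199.12$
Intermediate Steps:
$O{\left(A,t \right)} = \frac{A}{9} + \frac{t}{9}$ ($O{\left(A,t \right)} = \frac{A + t}{9} = \frac{A}{9} + \frac{t}{9}$)
$D = \frac{298}{9}$ ($D = 34 - \left(\frac{1}{9} \cdot 4 + \frac{1}{9} \cdot 4\right) = 34 - \left(\frac{4}{9} + \frac{4}{9}\right) = 34 - \frac{8}{9} = \frac{298}{9} \approx 33.111$)
$\left(D - 19\right)^{2} = \left(\frac{298}{9} - 19\right)^{2} = \left(\frac{127}{9}\right)^{2} = \frac{16129}{81}$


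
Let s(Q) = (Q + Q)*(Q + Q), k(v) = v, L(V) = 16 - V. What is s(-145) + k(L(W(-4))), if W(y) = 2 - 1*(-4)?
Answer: 84110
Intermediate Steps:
W(y) = 6 (W(y) = 2 + 4 = 6)
s(Q) = 4*Q**2 (s(Q) = (2*Q)*(2*Q) = 4*Q**2)
s(-145) + k(L(W(-4))) = 4*(-145)**2 + (16 - 1*6) = 4*21025 + (16 - 6) = 84100 + 10 = 84110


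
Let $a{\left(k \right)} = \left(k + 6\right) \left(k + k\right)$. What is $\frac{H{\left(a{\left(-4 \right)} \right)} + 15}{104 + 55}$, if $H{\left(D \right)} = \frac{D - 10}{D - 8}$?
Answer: $\frac{193}{1908} \approx 0.10115$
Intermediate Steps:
$a{\left(k \right)} = 2 k \left(6 + k\right)$ ($a{\left(k \right)} = \left(6 + k\right) 2 k = 2 k \left(6 + k\right)$)
$H{\left(D \right)} = \frac{-10 + D}{-8 + D}$
$\frac{H{\left(a{\left(-4 \right)} \right)} + 15}{104 + 55} = \frac{\frac{-10 + 2 \left(-4\right) \left(6 - 4\right)}{-8 + 2 \left(-4\right) \left(6 - 4\right)} + 15}{104 + 55} = \frac{\frac{-10 + 2 \left(-4\right) 2}{-8 + 2 \left(-4\right) 2} + 15}{159} = \frac{\frac{-10 - 16}{-8 - 16} + 15}{159} = \frac{\frac{1}{-24} \left(-26\right) + 15}{159} = \frac{\left(- \frac{1}{24}\right) \left(-26\right) + 15}{159} = \frac{\frac{13}{12} + 15}{159} = \frac{1}{159} \cdot \frac{193}{12} = \frac{193}{1908}$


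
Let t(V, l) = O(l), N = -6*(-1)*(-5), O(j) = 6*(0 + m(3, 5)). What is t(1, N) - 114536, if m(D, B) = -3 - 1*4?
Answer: -114578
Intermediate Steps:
m(D, B) = -7 (m(D, B) = -3 - 4 = -7)
O(j) = -42 (O(j) = 6*(0 - 7) = 6*(-7) = -42)
N = -30 (N = 6*(-5) = -30)
t(V, l) = -42
t(1, N) - 114536 = -42 - 114536 = -114578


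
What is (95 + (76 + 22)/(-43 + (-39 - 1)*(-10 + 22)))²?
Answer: 2458870569/273529 ≈ 8989.4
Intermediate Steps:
(95 + (76 + 22)/(-43 + (-39 - 1)*(-10 + 22)))² = (95 + 98/(-43 - 40*12))² = (95 + 98/(-43 - 480))² = (95 + 98/(-523))² = (95 + 98*(-1/523))² = (95 - 98/523)² = (49587/523)² = 2458870569/273529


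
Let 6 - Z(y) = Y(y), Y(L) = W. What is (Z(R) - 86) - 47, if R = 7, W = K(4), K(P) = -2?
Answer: -125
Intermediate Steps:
W = -2
Y(L) = -2
Z(y) = 8 (Z(y) = 6 - 1*(-2) = 6 + 2 = 8)
(Z(R) - 86) - 47 = (8 - 86) - 47 = -78 - 47 = -125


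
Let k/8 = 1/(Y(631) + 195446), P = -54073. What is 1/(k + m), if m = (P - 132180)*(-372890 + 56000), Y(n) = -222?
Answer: 24403/1440306866487511 ≈ 1.6943e-11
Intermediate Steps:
k = 1/24403 (k = 8/(-222 + 195446) = 8/195224 = 8*(1/195224) = 1/24403 ≈ 4.0979e-5)
m = 59021713170 (m = (-54073 - 132180)*(-372890 + 56000) = -186253*(-316890) = 59021713170)
1/(k + m) = 1/(1/24403 + 59021713170) = 1/(1440306866487511/24403) = 24403/1440306866487511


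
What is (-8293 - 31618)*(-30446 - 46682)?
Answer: 3078255608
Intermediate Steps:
(-8293 - 31618)*(-30446 - 46682) = -39911*(-77128) = 3078255608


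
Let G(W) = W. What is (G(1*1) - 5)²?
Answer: 16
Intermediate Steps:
(G(1*1) - 5)² = (1*1 - 5)² = (1 - 5)² = (-4)² = 16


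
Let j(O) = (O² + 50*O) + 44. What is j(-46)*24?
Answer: -3360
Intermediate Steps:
j(O) = 44 + O² + 50*O
j(-46)*24 = (44 + (-46)² + 50*(-46))*24 = (44 + 2116 - 2300)*24 = -140*24 = -3360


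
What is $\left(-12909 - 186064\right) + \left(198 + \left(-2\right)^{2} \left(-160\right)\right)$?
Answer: $-199415$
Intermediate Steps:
$\left(-12909 - 186064\right) + \left(198 + \left(-2\right)^{2} \left(-160\right)\right) = -198973 + \left(198 + 4 \left(-160\right)\right) = -198973 + \left(198 - 640\right) = -198973 - 442 = -199415$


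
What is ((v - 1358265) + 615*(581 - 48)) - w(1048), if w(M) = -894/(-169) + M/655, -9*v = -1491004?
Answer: -6576878368/7605 ≈ -8.6481e+5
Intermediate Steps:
v = 1491004/9 (v = -1/9*(-1491004) = 1491004/9 ≈ 1.6567e+5)
w(M) = 894/169 + M/655 (w(M) = -894*(-1/169) + M*(1/655) = 894/169 + M/655)
((v - 1358265) + 615*(581 - 48)) - w(1048) = ((1491004/9 - 1358265) + 615*(581 - 48)) - (894/169 + (1/655)*1048) = (-10733381/9 + 615*533) - (894/169 + 8/5) = (-10733381/9 + 327795) - 1*5822/845 = -7783226/9 - 5822/845 = -6576878368/7605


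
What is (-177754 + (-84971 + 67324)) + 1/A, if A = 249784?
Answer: -48808043383/249784 ≈ -1.9540e+5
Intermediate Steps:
(-177754 + (-84971 + 67324)) + 1/A = (-177754 + (-84971 + 67324)) + 1/249784 = (-177754 - 17647) + 1/249784 = -195401 + 1/249784 = -48808043383/249784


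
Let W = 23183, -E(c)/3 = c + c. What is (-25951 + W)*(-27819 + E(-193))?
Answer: 73797648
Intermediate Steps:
E(c) = -6*c (E(c) = -3*(c + c) = -6*c)
(-25951 + W)*(-27819 + E(-193)) = (-25951 + 23183)*(-27819 - 6*(-193)) = -2768*(-27819 + 1158) = -2768*(-26661) = 73797648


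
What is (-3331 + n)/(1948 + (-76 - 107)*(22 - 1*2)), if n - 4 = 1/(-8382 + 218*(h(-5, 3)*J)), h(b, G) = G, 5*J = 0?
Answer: 27886915/14349984 ≈ 1.9433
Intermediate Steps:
J = 0 (J = (1/5)*0 = 0)
n = 33527/8382 (n = 4 + 1/(-8382 + 218*(3*0)) = 4 + 1/(-8382 + 218*0) = 4 + 1/(-8382 + 0) = 4 + 1/(-8382) = 4 - 1/8382 = 33527/8382 ≈ 3.9999)
(-3331 + n)/(1948 + (-76 - 107)*(22 - 1*2)) = (-3331 + 33527/8382)/(1948 + (-76 - 107)*(22 - 1*2)) = -27886915/(8382*(1948 - 183*(22 - 2))) = -27886915/(8382*(1948 - 183*20)) = -27886915/(8382*(1948 - 3660)) = -27886915/8382/(-1712) = -27886915/8382*(-1/1712) = 27886915/14349984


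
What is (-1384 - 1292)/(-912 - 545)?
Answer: 2676/1457 ≈ 1.8367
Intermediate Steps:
(-1384 - 1292)/(-912 - 545) = -2676/(-1457) = -2676*(-1/1457) = 2676/1457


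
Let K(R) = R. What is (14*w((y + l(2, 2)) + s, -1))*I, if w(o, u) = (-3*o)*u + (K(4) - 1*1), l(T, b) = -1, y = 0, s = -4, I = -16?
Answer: 2688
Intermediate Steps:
w(o, u) = 3 - 3*o*u (w(o, u) = (-3*o)*u + (4 - 1*1) = -3*o*u + (4 - 1) = -3*o*u + 3 = 3 - 3*o*u)
(14*w((y + l(2, 2)) + s, -1))*I = (14*(3 - 3*((0 - 1) - 4)*(-1)))*(-16) = (14*(3 - 3*(-1 - 4)*(-1)))*(-16) = (14*(3 - 3*(-5)*(-1)))*(-16) = (14*(3 - 15))*(-16) = (14*(-12))*(-16) = -168*(-16) = 2688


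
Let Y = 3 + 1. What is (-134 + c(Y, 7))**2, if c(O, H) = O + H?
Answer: 15129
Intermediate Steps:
Y = 4
c(O, H) = H + O
(-134 + c(Y, 7))**2 = (-134 + (7 + 4))**2 = (-134 + 11)**2 = (-123)**2 = 15129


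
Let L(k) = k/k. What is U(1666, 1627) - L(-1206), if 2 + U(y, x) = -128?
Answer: -131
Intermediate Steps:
L(k) = 1
U(y, x) = -130 (U(y, x) = -2 - 128 = -130)
U(1666, 1627) - L(-1206) = -130 - 1*1 = -130 - 1 = -131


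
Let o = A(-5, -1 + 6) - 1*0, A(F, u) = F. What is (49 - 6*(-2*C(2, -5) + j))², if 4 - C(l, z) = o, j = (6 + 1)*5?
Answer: 2809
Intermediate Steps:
j = 35 (j = 7*5 = 35)
o = -5 (o = -5 - 1*0 = -5 + 0 = -5)
C(l, z) = 9 (C(l, z) = 4 - 1*(-5) = 4 + 5 = 9)
(49 - 6*(-2*C(2, -5) + j))² = (49 - 6*(-2*9 + 35))² = (49 - 6*(-18 + 35))² = (49 - 6*17)² = (49 - 102)² = (-53)² = 2809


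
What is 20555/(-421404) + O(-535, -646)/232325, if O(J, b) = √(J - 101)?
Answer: -20555/421404 + 2*I*√159/232325 ≈ -0.048777 + 0.00010855*I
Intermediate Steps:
O(J, b) = √(-101 + J)
20555/(-421404) + O(-535, -646)/232325 = 20555/(-421404) + √(-101 - 535)/232325 = 20555*(-1/421404) + √(-636)*(1/232325) = -20555/421404 + (2*I*√159)*(1/232325) = -20555/421404 + 2*I*√159/232325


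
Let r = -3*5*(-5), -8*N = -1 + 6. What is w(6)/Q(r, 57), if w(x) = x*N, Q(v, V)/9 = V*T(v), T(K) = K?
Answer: -1/10260 ≈ -9.7466e-5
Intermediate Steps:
N = -5/8 (N = -(-1 + 6)/8 = -1/8*5 = -5/8 ≈ -0.62500)
r = 75 (r = -15*(-5) = 75)
Q(v, V) = 9*V*v (Q(v, V) = 9*(V*v) = 9*V*v)
w(x) = -5*x/8 (w(x) = x*(-5/8) = -5*x/8)
w(6)/Q(r, 57) = (-5/8*6)/((9*57*75)) = -15/4/38475 = -15/4*1/38475 = -1/10260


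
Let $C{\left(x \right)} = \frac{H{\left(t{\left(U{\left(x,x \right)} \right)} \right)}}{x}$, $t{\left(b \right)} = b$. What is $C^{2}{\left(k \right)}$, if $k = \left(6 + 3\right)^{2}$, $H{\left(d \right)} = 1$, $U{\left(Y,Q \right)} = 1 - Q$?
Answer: $\frac{1}{6561} \approx 0.00015242$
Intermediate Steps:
$k = 81$ ($k = 9^{2} = 81$)
$C{\left(x \right)} = \frac{1}{x}$ ($C{\left(x \right)} = 1 \frac{1}{x} = \frac{1}{x}$)
$C^{2}{\left(k \right)} = \left(\frac{1}{81}\right)^{2} = \frac{1}{6561}$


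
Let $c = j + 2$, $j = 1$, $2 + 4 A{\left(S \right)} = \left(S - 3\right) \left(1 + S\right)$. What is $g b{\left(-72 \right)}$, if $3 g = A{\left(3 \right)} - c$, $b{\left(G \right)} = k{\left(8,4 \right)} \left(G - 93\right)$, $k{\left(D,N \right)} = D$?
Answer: $1540$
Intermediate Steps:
$A{\left(S \right)} = - \frac{1}{2} + \frac{\left(1 + S\right) \left(-3 + S\right)}{4}$ ($A{\left(S \right)} = - \frac{1}{2} + \frac{\left(S - 3\right) \left(1 + S\right)}{4} = - \frac{1}{2} + \frac{\left(-3 + S\right) \left(1 + S\right)}{4} = - \frac{1}{2} + \frac{\left(1 + S\right) \left(-3 + S\right)}{4}$)
$c = 3$ ($c = 1 + 2 = 3$)
$b{\left(G \right)} = -744 + 8 G$ ($b{\left(G \right)} = 8 \left(G - 93\right) = 8 \left(-93 + G\right) = -744 + 8 G$)
$g = - \frac{7}{6}$ ($g = \frac{\left(- \frac{5}{4} - \frac{3}{2} + \frac{3^{2}}{4}\right) - 3}{3} = \frac{\left(- \frac{5}{4} - \frac{3}{2} + \frac{1}{4} \cdot 9\right) - 3}{3} = \frac{\left(- \frac{5}{4} - \frac{3}{2} + \frac{9}{4}\right) - 3}{3} = \frac{- \frac{1}{2} - 3}{3} = \frac{1}{3} \left(- \frac{7}{2}\right) = - \frac{7}{6} \approx -1.1667$)
$g b{\left(-72 \right)} = - \frac{7 \left(-744 + 8 \left(-72\right)\right)}{6} = - \frac{7 \left(-744 - 576\right)}{6} = \left(- \frac{7}{6}\right) \left(-1320\right) = 1540$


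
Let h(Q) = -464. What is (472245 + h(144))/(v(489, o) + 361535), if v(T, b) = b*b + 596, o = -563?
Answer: 471781/679100 ≈ 0.69472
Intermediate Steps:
v(T, b) = 596 + b² (v(T, b) = b² + 596 = 596 + b²)
(472245 + h(144))/(v(489, o) + 361535) = (472245 - 464)/((596 + (-563)²) + 361535) = 471781/((596 + 316969) + 361535) = 471781/(317565 + 361535) = 471781/679100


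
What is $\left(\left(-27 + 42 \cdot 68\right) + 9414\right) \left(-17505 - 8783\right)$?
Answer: $-321843984$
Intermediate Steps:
$\left(\left(-27 + 42 \cdot 68\right) + 9414\right) \left(-17505 - 8783\right) = \left(\left(-27 + 2856\right) + 9414\right) \left(-26288\right) = \left(2829 + 9414\right) \left(-26288\right) = 12243 \left(-26288\right) = -321843984$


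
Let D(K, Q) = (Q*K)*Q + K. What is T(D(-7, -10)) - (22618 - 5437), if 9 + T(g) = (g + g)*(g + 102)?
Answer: 838280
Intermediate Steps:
D(K, Q) = K + K*Q² (D(K, Q) = (K*Q)*Q + K = K*Q² + K = K + K*Q²)
T(g) = -9 + 2*g*(102 + g) (T(g) = -9 + (g + g)*(g + 102) = -9 + (2*g)*(102 + g) = -9 + 2*g*(102 + g))
T(D(-7, -10)) - (22618 - 5437) = (-9 + 2*(-7*(1 + (-10)²))² + 204*(-7*(1 + (-10)²))) - (22618 - 5437) = (-9 + 2*(-7*(1 + 100))² + 204*(-7*(1 + 100))) - 1*17181 = (-9 + 2*(-7*101)² + 204*(-7*101)) - 17181 = (-9 + 2*(-707)² + 204*(-707)) - 17181 = (-9 + 2*499849 - 144228) - 17181 = (-9 + 999698 - 144228) - 17181 = 855461 - 17181 = 838280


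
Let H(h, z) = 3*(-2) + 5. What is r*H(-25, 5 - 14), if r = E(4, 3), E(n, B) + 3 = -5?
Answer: 8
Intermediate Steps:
E(n, B) = -8 (E(n, B) = -3 - 5 = -8)
H(h, z) = -1 (H(h, z) = -6 + 5 = -1)
r = -8
r*H(-25, 5 - 14) = -8*(-1) = 8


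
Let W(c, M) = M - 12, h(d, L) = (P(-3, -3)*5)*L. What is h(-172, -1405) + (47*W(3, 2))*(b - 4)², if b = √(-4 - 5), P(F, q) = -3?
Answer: 17785 + 11280*I ≈ 17785.0 + 11280.0*I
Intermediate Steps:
h(d, L) = -15*L (h(d, L) = (-3*5)*L = -15*L)
W(c, M) = -12 + M
b = 3*I (b = √(-9) = 3*I ≈ 3.0*I)
h(-172, -1405) + (47*W(3, 2))*(b - 4)² = -15*(-1405) + (47*(-12 + 2))*(3*I - 4)² = 21075 + (47*(-10))*(-4 + 3*I)² = 21075 - 470*(-4 + 3*I)²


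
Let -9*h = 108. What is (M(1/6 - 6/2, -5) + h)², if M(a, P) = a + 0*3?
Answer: 7921/36 ≈ 220.03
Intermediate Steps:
h = -12 (h = -⅑*108 = -12)
M(a, P) = a (M(a, P) = a + 0 = a)
(M(1/6 - 6/2, -5) + h)² = ((1/6 - 6/2) - 12)² = ((1*(⅙) - 6*½) - 12)² = ((⅙ - 3) - 12)² = (-17/6 - 12)² = (-89/6)² = 7921/36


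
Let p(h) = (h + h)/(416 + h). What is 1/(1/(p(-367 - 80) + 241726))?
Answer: 7494400/31 ≈ 2.4175e+5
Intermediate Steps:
p(h) = 2*h/(416 + h) (p(h) = (2*h)/(416 + h) = 2*h/(416 + h))
1/(1/(p(-367 - 80) + 241726)) = 1/(1/(2*(-367 - 80)/(416 + (-367 - 80)) + 241726)) = 1/(1/(2*(-447)/(416 - 447) + 241726)) = 1/(1/(2*(-447)/(-31) + 241726)) = 1/(1/(2*(-447)*(-1/31) + 241726)) = 1/(1/(894/31 + 241726)) = 1/(1/(7494400/31)) = 1/(31/7494400) = 7494400/31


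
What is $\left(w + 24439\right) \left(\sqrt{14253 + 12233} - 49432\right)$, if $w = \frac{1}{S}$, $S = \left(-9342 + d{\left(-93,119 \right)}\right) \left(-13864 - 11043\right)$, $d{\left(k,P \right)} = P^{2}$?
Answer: $- \frac{145000653865982352}{120026833} + \frac{2933335771686 \sqrt{26486}}{120026833} \approx -1.2041 \cdot 10^{9}$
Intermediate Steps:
$S = -120026833$ ($S = \left(-9342 + 119^{2}\right) \left(-13864 - 11043\right) = \left(-9342 + 14161\right) \left(-24907\right) = 4819 \left(-24907\right) = -120026833$)
$w = - \frac{1}{120026833}$ ($w = \frac{1}{-120026833} = - \frac{1}{120026833} \approx -8.3315 \cdot 10^{-9}$)
$\left(w + 24439\right) \left(\sqrt{14253 + 12233} - 49432\right) = \left(- \frac{1}{120026833} + 24439\right) \left(\sqrt{14253 + 12233} - 49432\right) = \frac{2933335771686 \left(\sqrt{26486} - 49432\right)}{120026833} = \frac{2933335771686 \left(-49432 + \sqrt{26486}\right)}{120026833} = - \frac{145000653865982352}{120026833} + \frac{2933335771686 \sqrt{26486}}{120026833}$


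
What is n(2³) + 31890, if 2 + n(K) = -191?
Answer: 31697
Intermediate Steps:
n(K) = -193 (n(K) = -2 - 191 = -193)
n(2³) + 31890 = -193 + 31890 = 31697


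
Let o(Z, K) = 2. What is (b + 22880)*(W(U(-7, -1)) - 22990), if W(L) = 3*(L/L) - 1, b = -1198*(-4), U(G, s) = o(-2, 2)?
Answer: -636123936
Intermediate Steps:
U(G, s) = 2
b = 4792
W(L) = 2 (W(L) = 3*1 - 1 = 3 - 1 = 2)
(b + 22880)*(W(U(-7, -1)) - 22990) = (4792 + 22880)*(2 - 22990) = 27672*(-22988) = -636123936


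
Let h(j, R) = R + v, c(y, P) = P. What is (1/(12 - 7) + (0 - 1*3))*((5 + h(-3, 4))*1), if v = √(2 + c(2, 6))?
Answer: -126/5 - 28*√2/5 ≈ -33.120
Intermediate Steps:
v = 2*√2 (v = √(2 + 6) = √8 = 2*√2 ≈ 2.8284)
h(j, R) = R + 2*√2
(1/(12 - 7) + (0 - 1*3))*((5 + h(-3, 4))*1) = (1/(12 - 7) + (0 - 1*3))*((5 + (4 + 2*√2))*1) = (1/5 + (0 - 3))*((9 + 2*√2)*1) = (⅕ - 3)*(9 + 2*√2) = -14*(9 + 2*√2)/5 = -126/5 - 28*√2/5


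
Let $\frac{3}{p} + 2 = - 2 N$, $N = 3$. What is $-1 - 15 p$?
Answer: $\frac{37}{8} \approx 4.625$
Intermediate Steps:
$p = - \frac{3}{8}$ ($p = \frac{3}{-2 - 6} = \frac{3}{-8} = 3 \left(- \frac{1}{8}\right) = - \frac{3}{8} \approx -0.375$)
$-1 - 15 p = -1 - - \frac{45}{8} = -1 + \frac{45}{8} = \frac{37}{8}$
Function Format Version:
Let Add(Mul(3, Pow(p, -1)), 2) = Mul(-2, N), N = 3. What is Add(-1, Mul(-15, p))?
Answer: Rational(37, 8) ≈ 4.6250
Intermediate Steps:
p = Rational(-3, 8) (p = Mul(3, Pow(Add(-2, Mul(-2, 3)), -1)) = Mul(3, Pow(Add(-2, -6), -1)) = Mul(3, Pow(-8, -1)) = Mul(3, Rational(-1, 8)) = Rational(-3, 8) ≈ -0.37500)
Add(-1, Mul(-15, p)) = Add(-1, Mul(-15, Rational(-3, 8))) = Add(-1, Rational(45, 8)) = Rational(37, 8)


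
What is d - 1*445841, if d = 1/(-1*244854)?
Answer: -109165952215/244854 ≈ -4.4584e+5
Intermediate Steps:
d = -1/244854 (d = 1/(-244854) = -1/244854 ≈ -4.0841e-6)
d - 1*445841 = -1/244854 - 1*445841 = -1/244854 - 445841 = -109165952215/244854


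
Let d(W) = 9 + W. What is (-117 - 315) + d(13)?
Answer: -410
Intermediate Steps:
(-117 - 315) + d(13) = (-117 - 315) + (9 + 13) = -432 + 22 = -410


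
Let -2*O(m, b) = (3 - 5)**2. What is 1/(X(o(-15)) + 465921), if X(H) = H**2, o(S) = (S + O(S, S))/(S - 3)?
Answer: 324/150958693 ≈ 2.1463e-6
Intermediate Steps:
O(m, b) = -2 (O(m, b) = -(3 - 5)**2/2 = -1/2*(-2)**2 = -1/2*4 = -2)
o(S) = (-2 + S)/(-3 + S) (o(S) = (S - 2)/(S - 3) = (-2 + S)/(-3 + S))
1/(X(o(-15)) + 465921) = 1/(((-2 - 15)/(-3 - 15))**2 + 465921) = 1/((-17/(-18))**2 + 465921) = 1/((-1/18*(-17))**2 + 465921) = 1/((17/18)**2 + 465921) = 1/(289/324 + 465921) = 1/(150958693/324) = 324/150958693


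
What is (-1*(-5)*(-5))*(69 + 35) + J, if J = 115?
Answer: -2485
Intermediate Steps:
(-1*(-5)*(-5))*(69 + 35) + J = (-1*(-5)*(-5))*(69 + 35) + 115 = (5*(-5))*104 + 115 = -25*104 + 115 = -2600 + 115 = -2485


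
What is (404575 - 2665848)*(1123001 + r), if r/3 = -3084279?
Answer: 18383778641228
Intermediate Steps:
r = -9252837 (r = 3*(-3084279) = -9252837)
(404575 - 2665848)*(1123001 + r) = (404575 - 2665848)*(1123001 - 9252837) = -2261273*(-8129836) = 18383778641228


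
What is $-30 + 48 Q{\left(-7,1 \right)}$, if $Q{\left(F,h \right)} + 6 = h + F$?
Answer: $-606$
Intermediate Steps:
$Q{\left(F,h \right)} = -6 + F + h$ ($Q{\left(F,h \right)} = -6 + \left(h + F\right) = -6 + \left(F + h\right) = -6 + F + h$)
$-30 + 48 Q{\left(-7,1 \right)} = -30 + 48 \left(-6 - 7 + 1\right) = -30 + 48 \left(-12\right) = -30 - 576 = -606$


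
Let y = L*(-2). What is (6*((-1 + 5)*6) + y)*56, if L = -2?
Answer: 8288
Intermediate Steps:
y = 4 (y = -2*(-2) = 4)
(6*((-1 + 5)*6) + y)*56 = (6*((-1 + 5)*6) + 4)*56 = (6*(4*6) + 4)*56 = (6*24 + 4)*56 = (144 + 4)*56 = 148*56 = 8288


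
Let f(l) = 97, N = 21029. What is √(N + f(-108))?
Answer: √21126 ≈ 145.35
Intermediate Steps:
√(N + f(-108)) = √(21029 + 97) = √21126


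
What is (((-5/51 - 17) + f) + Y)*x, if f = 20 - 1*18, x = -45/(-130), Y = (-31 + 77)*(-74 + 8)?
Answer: -233409/221 ≈ -1056.1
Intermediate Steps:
Y = -3036 (Y = 46*(-66) = -3036)
x = 9/26 (x = -45*(-1/130) = 9/26 ≈ 0.34615)
f = 2 (f = 20 - 18 = 2)
(((-5/51 - 17) + f) + Y)*x = (((-5/51 - 17) + 2) - 3036)*(9/26) = ((-872/51 + 2) - 3036)*(9/26) = (-770/51 - 3036)*(9/26) = -155606/51*9/26 = -233409/221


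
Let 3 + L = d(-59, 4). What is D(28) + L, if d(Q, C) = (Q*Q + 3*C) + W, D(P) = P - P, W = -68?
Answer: 3422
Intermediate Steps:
D(P) = 0
d(Q, C) = -68 + Q² + 3*C (d(Q, C) = (Q*Q + 3*C) - 68 = (Q² + 3*C) - 68 = -68 + Q² + 3*C)
L = 3422 (L = -3 + (-68 + (-59)² + 3*4) = -3 + (-68 + 3481 + 12) = -3 + 3425 = 3422)
D(28) + L = 0 + 3422 = 3422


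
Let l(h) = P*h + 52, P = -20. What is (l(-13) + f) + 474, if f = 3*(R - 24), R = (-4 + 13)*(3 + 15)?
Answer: 1200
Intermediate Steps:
R = 162 (R = 9*18 = 162)
l(h) = 52 - 20*h (l(h) = -20*h + 52 = 52 - 20*h)
f = 414 (f = 3*(162 - 24) = 3*138 = 414)
(l(-13) + f) + 474 = ((52 - 20*(-13)) + 414) + 474 = ((52 + 260) + 414) + 474 = (312 + 414) + 474 = 726 + 474 = 1200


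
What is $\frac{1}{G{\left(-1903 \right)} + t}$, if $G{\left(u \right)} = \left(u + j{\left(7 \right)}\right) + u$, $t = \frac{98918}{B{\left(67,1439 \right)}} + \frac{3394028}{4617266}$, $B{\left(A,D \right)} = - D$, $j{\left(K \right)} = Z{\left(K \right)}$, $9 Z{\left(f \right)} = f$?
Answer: $- \frac{29899105983}{115806052714621} \approx -0.00025818$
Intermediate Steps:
$Z{\left(f \right)} = \frac{f}{9}$
$j{\left(K \right)} = \frac{K}{9}$
$t = - \frac{225923355948}{3322122887}$ ($t = \frac{98918}{\left(-1\right) 1439} + \frac{3394028}{4617266} = \frac{98918}{-1439} + 3394028 \cdot \frac{1}{4617266} = 98918 \left(- \frac{1}{1439}\right) + \frac{1697014}{2308633} = - \frac{98918}{1439} + \frac{1697014}{2308633} = - \frac{225923355948}{3322122887} \approx -68.006$)
$G{\left(u \right)} = \frac{7}{9} + 2 u$ ($G{\left(u \right)} = \left(u + \frac{1}{9} \cdot 7\right) + u = \left(u + \frac{7}{9}\right) + u = \left(\frac{7}{9} + u\right) + u = \frac{7}{9} + 2 u$)
$\frac{1}{G{\left(-1903 \right)} + t} = \frac{1}{\left(\frac{7}{9} + 2 \left(-1903\right)\right) - \frac{225923355948}{3322122887}} = \frac{1}{\left(\frac{7}{9} - 3806\right) - \frac{225923355948}{3322122887}} = \frac{1}{- \frac{34247}{9} - \frac{225923355948}{3322122887}} = \frac{1}{- \frac{115806052714621}{29899105983}} = - \frac{29899105983}{115806052714621}$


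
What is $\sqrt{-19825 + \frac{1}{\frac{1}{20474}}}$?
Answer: $\sqrt{649} \approx 25.475$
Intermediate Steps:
$\sqrt{-19825 + \frac{1}{\frac{1}{20474}}} = \sqrt{-19825 + 20474} = \sqrt{649}$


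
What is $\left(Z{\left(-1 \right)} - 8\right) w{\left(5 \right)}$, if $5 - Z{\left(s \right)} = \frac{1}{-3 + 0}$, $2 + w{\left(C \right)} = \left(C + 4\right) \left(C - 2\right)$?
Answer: $- \frac{200}{3} \approx -66.667$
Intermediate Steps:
$w{\left(C \right)} = -2 + \left(-2 + C\right) \left(4 + C\right)$ ($w{\left(C \right)} = -2 + \left(C + 4\right) \left(C - 2\right) = -2 + \left(4 + C\right) \left(-2 + C\right) = -2 + \left(-2 + C\right) \left(4 + C\right)$)
$Z{\left(s \right)} = \frac{16}{3}$ ($Z{\left(s \right)} = 5 - \frac{1}{-3 + 0} = 5 - \frac{1}{-3} = 5 - - \frac{1}{3} = 5 + \frac{1}{3} = \frac{16}{3}$)
$\left(Z{\left(-1 \right)} - 8\right) w{\left(5 \right)} = \left(\frac{16}{3} - 8\right) \left(-10 + 5^{2} + 2 \cdot 5\right) = - \frac{8 \left(-10 + 25 + 10\right)}{3} = \left(- \frac{8}{3}\right) 25 = - \frac{200}{3}$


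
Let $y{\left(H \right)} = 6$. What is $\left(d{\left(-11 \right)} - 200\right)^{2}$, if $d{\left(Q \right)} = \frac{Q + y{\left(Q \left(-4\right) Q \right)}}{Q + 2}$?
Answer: $\frac{3222025}{81} \approx 39778.0$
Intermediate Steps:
$d{\left(Q \right)} = \frac{6 + Q}{2 + Q}$ ($d{\left(Q \right)} = \frac{Q + 6}{Q + 2} = \frac{6 + Q}{2 + Q}$)
$\left(d{\left(-11 \right)} - 200\right)^{2} = \left(\frac{6 - 11}{2 - 11} - 200\right)^{2} = \left(\frac{1}{-9} \left(-5\right) - 200\right)^{2} = \left(\left(- \frac{1}{9}\right) \left(-5\right) - 200\right)^{2} = \left(\frac{5}{9} - 200\right)^{2} = \left(- \frac{1795}{9}\right)^{2} = \frac{3222025}{81}$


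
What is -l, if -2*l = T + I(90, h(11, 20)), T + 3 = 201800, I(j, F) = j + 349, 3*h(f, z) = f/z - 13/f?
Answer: 101118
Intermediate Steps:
h(f, z) = -13/(3*f) + f/(3*z) (h(f, z) = (f/z - 13/f)/3 = (-13/f + f/z)/3 = -13/(3*f) + f/(3*z))
I(j, F) = 349 + j
T = 201797 (T = -3 + 201800 = 201797)
l = -101118 (l = -(201797 + (349 + 90))/2 = -(201797 + 439)/2 = -½*202236 = -101118)
-l = -1*(-101118) = 101118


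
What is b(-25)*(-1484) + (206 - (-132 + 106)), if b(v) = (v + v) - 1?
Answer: 75916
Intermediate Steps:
b(v) = -1 + 2*v (b(v) = 2*v - 1 = -1 + 2*v)
b(-25)*(-1484) + (206 - (-132 + 106)) = (-1 + 2*(-25))*(-1484) + (206 - (-132 + 106)) = (-1 - 50)*(-1484) + (206 - 1*(-26)) = -51*(-1484) + (206 + 26) = 75684 + 232 = 75916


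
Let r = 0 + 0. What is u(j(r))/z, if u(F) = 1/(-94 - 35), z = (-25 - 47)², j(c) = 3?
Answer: -1/668736 ≈ -1.4954e-6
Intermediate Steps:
r = 0
z = 5184 (z = (-72)² = 5184)
u(F) = -1/129 (u(F) = 1/(-129) = -1/129)
u(j(r))/z = -1/129/5184 = -1/129*1/5184 = -1/668736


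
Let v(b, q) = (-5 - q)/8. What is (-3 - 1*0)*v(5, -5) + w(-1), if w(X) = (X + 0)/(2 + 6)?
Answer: -⅛ ≈ -0.12500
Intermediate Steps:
v(b, q) = -5/8 - q/8 (v(b, q) = (-5 - q)*(⅛) = -5/8 - q/8)
w(X) = X/8
(-3 - 1*0)*v(5, -5) + w(-1) = (-3 - 1*0)*(-5/8 - ⅛*(-5)) + (⅛)*(-1) = (-3 + 0)*(-5/8 + 5/8) - ⅛ = -3*0 - ⅛ = 0 - ⅛ = -⅛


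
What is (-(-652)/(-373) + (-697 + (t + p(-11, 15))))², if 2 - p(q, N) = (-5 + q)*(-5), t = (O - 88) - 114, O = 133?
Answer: 99517535296/139129 ≈ 7.1529e+5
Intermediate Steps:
t = -69 (t = (133 - 88) - 114 = 45 - 114 = -69)
p(q, N) = -23 + 5*q (p(q, N) = 2 - (-5 + q)*(-5) = 2 - (25 - 5*q) = 2 + (-25 + 5*q) = -23 + 5*q)
(-(-652)/(-373) + (-697 + (t + p(-11, 15))))² = (-(-652)/(-373) + (-697 + (-69 + (-23 + 5*(-11)))))² = (-(-652)*(-1)/373 + (-697 + (-69 + (-23 - 55))))² = (-1*652/373 + (-697 + (-69 - 78)))² = (-652/373 + (-697 - 147))² = (-652/373 - 844)² = (-315464/373)² = 99517535296/139129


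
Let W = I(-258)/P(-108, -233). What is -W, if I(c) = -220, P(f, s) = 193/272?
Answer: 59840/193 ≈ 310.05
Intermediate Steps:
P(f, s) = 193/272 (P(f, s) = 193*(1/272) = 193/272)
W = -59840/193 (W = -220/193/272 = -220*272/193 = -59840/193 ≈ -310.05)
-W = -1*(-59840/193) = 59840/193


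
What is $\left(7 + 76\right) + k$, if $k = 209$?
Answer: $292$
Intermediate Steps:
$\left(7 + 76\right) + k = \left(7 + 76\right) + 209 = 83 + 209 = 292$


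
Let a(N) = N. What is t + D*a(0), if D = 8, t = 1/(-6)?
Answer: -1/6 ≈ -0.16667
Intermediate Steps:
t = -1/6 ≈ -0.16667
t + D*a(0) = -1/6 + 8*0 = -1/6 + 0 = -1/6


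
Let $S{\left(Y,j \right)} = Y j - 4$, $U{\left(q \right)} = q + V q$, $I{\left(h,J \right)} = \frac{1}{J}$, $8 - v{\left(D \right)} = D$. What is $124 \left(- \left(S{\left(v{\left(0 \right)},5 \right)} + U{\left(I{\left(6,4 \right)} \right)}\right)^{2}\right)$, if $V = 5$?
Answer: $-174375$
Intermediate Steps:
$v{\left(D \right)} = 8 - D$
$U{\left(q \right)} = 6 q$ ($U{\left(q \right)} = q + 5 q = 6 q$)
$S{\left(Y,j \right)} = -4 + Y j$
$124 \left(- \left(S{\left(v{\left(0 \right)},5 \right)} + U{\left(I{\left(6,4 \right)} \right)}\right)^{2}\right) = 124 \left(- \left(\left(-4 + \left(8 - 0\right) 5\right) + \frac{6}{4}\right)^{2}\right) = 124 \left(- \left(\left(-4 + \left(8 + 0\right) 5\right) + 6 \cdot \frac{1}{4}\right)^{2}\right) = 124 \left(- \left(\left(-4 + 8 \cdot 5\right) + \frac{3}{2}\right)^{2}\right) = 124 \left(- \left(\left(-4 + 40\right) + \frac{3}{2}\right)^{2}\right) = 124 \left(- \left(36 + \frac{3}{2}\right)^{2}\right) = 124 \left(- \left(\frac{75}{2}\right)^{2}\right) = 124 \left(\left(-1\right) \frac{5625}{4}\right) = 124 \left(- \frac{5625}{4}\right) = -174375$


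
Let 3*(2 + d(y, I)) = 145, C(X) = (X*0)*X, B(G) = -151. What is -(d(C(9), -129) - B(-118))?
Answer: -592/3 ≈ -197.33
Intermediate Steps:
C(X) = 0 (C(X) = 0*X = 0)
d(y, I) = 139/3 (d(y, I) = -2 + (⅓)*145 = -2 + 145/3 = 139/3)
-(d(C(9), -129) - B(-118)) = -(139/3 - 1*(-151)) = -(139/3 + 151) = -1*592/3 = -592/3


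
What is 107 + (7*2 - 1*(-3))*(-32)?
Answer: -437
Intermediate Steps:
107 + (7*2 - 1*(-3))*(-32) = 107 + (14 + 3)*(-32) = 107 + 17*(-32) = 107 - 544 = -437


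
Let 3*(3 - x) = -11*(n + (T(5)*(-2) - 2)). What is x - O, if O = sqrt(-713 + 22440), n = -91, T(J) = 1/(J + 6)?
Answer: -1016/3 - sqrt(21727) ≈ -486.07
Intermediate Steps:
T(J) = 1/(6 + J)
x = -1016/3 (x = 3 - (-11)*(-91 + (-2/(6 + 5) - 2))/3 = 3 - (-11)*(-91 + (-2/11 - 2))/3 = 3 - (-11)*(-91 - 24/11)/3 = 3 - (-11)*(-1025)/(3*11) = 3 - 1/3*1025 = 3 - 1025/3 = -1016/3 ≈ -338.67)
O = sqrt(21727) ≈ 147.40
x - O = -1016/3 - sqrt(21727)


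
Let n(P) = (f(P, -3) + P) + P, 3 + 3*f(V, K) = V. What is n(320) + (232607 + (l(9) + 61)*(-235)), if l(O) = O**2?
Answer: 599948/3 ≈ 1.9998e+5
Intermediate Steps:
f(V, K) = -1 + V/3
n(P) = -1 + 7*P/3 (n(P) = ((-1 + P/3) + P) + P = (-1 + 4*P/3) + P = -1 + 7*P/3)
n(320) + (232607 + (l(9) + 61)*(-235)) = (-1 + (7/3)*320) + (232607 + (9**2 + 61)*(-235)) = (-1 + 2240/3) + (232607 + (81 + 61)*(-235)) = 2237/3 + (232607 + 142*(-235)) = 2237/3 + (232607 - 33370) = 2237/3 + 199237 = 599948/3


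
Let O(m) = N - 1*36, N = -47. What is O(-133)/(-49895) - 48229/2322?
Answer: -2406193229/115856190 ≈ -20.769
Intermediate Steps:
O(m) = -83 (O(m) = -47 - 1*36 = -47 - 36 = -83)
O(-133)/(-49895) - 48229/2322 = -83/(-49895) - 48229/2322 = -83*(-1/49895) - 48229*1/2322 = 83/49895 - 48229/2322 = -2406193229/115856190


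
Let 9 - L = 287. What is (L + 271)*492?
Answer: -3444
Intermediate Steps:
L = -278 (L = 9 - 1*287 = 9 - 287 = -278)
(L + 271)*492 = (-278 + 271)*492 = -7*492 = -3444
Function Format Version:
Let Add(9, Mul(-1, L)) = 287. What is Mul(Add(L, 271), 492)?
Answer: -3444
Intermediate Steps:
L = -278 (L = Add(9, Mul(-1, 287)) = Add(9, -287) = -278)
Mul(Add(L, 271), 492) = Mul(Add(-278, 271), 492) = Mul(-7, 492) = -3444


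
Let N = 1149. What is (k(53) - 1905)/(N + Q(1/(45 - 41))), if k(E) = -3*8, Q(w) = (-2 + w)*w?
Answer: -30864/18377 ≈ -1.6795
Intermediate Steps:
Q(w) = w*(-2 + w)
k(E) = -24
(k(53) - 1905)/(N + Q(1/(45 - 41))) = (-24 - 1905)/(1149 + (-2 + 1/(45 - 41))/(45 - 41)) = -1929/(1149 + (-2 + 1/4)/4) = -1929/(1149 + (-2 + ¼)/4) = -1929/(1149 + (¼)*(-7/4)) = -1929/(1149 - 7/16) = -1929/18377/16 = -1929*16/18377 = -30864/18377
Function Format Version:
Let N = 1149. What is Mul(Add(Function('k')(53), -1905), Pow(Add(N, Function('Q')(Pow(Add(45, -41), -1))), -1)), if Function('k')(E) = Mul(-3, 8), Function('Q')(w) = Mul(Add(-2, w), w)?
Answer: Rational(-30864, 18377) ≈ -1.6795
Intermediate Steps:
Function('Q')(w) = Mul(w, Add(-2, w))
Function('k')(E) = -24
Mul(Add(Function('k')(53), -1905), Pow(Add(N, Function('Q')(Pow(Add(45, -41), -1))), -1)) = Mul(Add(-24, -1905), Pow(Add(1149, Mul(Pow(Add(45, -41), -1), Add(-2, Pow(Add(45, -41), -1)))), -1)) = Mul(-1929, Pow(Add(1149, Mul(Pow(4, -1), Add(-2, Pow(4, -1)))), -1)) = Mul(-1929, Pow(Add(1149, Mul(Rational(1, 4), Add(-2, Rational(1, 4)))), -1)) = Mul(-1929, Pow(Add(1149, Mul(Rational(1, 4), Rational(-7, 4))), -1)) = Mul(-1929, Pow(Add(1149, Rational(-7, 16)), -1)) = Mul(-1929, Pow(Rational(18377, 16), -1)) = Mul(-1929, Rational(16, 18377)) = Rational(-30864, 18377)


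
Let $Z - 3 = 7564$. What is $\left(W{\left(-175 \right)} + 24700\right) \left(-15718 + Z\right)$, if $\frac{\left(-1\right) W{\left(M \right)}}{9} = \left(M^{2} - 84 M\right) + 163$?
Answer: $3135624492$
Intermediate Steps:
$W{\left(M \right)} = -1467 - 9 M^{2} + 756 M$ ($W{\left(M \right)} = - 9 \left(\left(M^{2} - 84 M\right) + 163\right) = - 9 \left(163 + M^{2} - 84 M\right) = -1467 - 9 M^{2} + 756 M$)
$Z = 7567$ ($Z = 3 + 7564 = 7567$)
$\left(W{\left(-175 \right)} + 24700\right) \left(-15718 + Z\right) = \left(\left(-1467 - 9 \left(-175\right)^{2} + 756 \left(-175\right)\right) + 24700\right) \left(-15718 + 7567\right) = \left(\left(-1467 - 275625 - 132300\right) + 24700\right) \left(-8151\right) = \left(-409392 + 24700\right) \left(-8151\right) = \left(-384692\right) \left(-8151\right) = 3135624492$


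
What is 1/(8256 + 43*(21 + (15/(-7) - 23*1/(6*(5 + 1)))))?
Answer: 252/2277925 ≈ 0.00011063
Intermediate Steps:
1/(8256 + 43*(21 + (15/(-7) - 23*1/(6*(5 + 1))))) = 1/(8256 + 43*(21 + (15*(-⅐) - 23/(6*6)))) = 1/(8256 + 43*(21 + (-15/7 - 23/36))) = 1/(8256 + 43*(21 - 701/252)) = 1/(8256 + 43*(4591/252)) = 1/(8256 + 197413/252) = 1/(2277925/252) = 252/2277925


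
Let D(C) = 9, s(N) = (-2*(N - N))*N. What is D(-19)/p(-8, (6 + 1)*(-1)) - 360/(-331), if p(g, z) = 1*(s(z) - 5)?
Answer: -1179/1655 ≈ -0.71239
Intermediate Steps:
s(N) = 0 (s(N) = (-2*0)*N = 0*N = 0)
p(g, z) = -5 (p(g, z) = 1*(0 - 5) = 1*(-5) = -5)
D(-19)/p(-8, (6 + 1)*(-1)) - 360/(-331) = 9/(-5) - 360/(-331) = 9*(-⅕) - 360*(-1/331) = -9/5 + 360/331 = -1179/1655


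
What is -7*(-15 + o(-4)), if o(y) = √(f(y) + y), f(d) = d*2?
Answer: 105 - 14*I*√3 ≈ 105.0 - 24.249*I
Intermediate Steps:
f(d) = 2*d
o(y) = √3*√y (o(y) = √(2*y + y) = √(3*y) = √3*√y)
-7*(-15 + o(-4)) = -7*(-15 + √3*√(-4)) = -7*(-15 + √3*(2*I)) = -7*(-15 + 2*I*√3) = 105 - 14*I*√3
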